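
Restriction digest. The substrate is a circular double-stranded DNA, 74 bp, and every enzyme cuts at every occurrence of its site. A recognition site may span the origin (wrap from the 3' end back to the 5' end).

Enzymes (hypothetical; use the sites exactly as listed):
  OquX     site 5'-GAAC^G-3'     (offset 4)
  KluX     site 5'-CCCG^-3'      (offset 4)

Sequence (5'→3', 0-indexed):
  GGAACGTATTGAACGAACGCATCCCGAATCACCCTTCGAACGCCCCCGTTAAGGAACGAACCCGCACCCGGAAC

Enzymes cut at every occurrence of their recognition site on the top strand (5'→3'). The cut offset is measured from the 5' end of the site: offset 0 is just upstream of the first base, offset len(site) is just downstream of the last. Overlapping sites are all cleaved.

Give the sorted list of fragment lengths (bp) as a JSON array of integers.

Site scan:
  OquX GAACG/4: at [1, 10, 14, 37, 53, 70] ⇒ [0, 5, 14, 18, 41, 57]
  KluX CCCG/4: at [22, 44, 60, 66] ⇒ [26, 48, 64, 70]

Pooled cuts: [0, 5, 14, 18, 26, 41, 48, 57, 64, 70]

Fragment lengths:
  0→5: 5 bp
  5→14: 9 bp
  14→18: 4 bp
  18→26: 8 bp
  26→41: 15 bp
  41→48: 7 bp
  48→57: 9 bp
  57→64: 7 bp
  64→70: 6 bp
  70→0 (wrap): 74-70+0 = 4 bp

[4,4,5,6,7,7,8,9,9,15]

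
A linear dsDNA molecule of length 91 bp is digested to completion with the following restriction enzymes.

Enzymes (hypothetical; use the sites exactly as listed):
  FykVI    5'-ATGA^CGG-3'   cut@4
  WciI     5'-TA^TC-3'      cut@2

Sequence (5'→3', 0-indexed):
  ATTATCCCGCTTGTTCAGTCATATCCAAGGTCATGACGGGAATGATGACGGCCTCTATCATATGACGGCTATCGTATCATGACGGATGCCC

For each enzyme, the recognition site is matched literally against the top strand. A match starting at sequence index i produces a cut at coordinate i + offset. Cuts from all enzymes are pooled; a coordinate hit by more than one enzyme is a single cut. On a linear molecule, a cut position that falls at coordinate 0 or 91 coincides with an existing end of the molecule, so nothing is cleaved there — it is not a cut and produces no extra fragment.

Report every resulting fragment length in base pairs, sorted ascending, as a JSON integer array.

[4,5,6,6,8,9,9,12,13,19]

Per-enzyme occurrences:
  FykVI ATGACGG/4: at [32, 44, 61, 78] ⇒ [36, 48, 65, 82]
  WciI TATC/2: at [2, 21, 55, 69, 74] ⇒ [4, 23, 57, 71, 76]

All cut coordinates (distinct, sorted): [4, 23, 36, 48, 57, 65, 71, 76, 82]

Fragment lengths:
  [0,4): 4 bp
  [4,23): 19 bp
  [23,36): 13 bp
  [36,48): 12 bp
  [48,57): 9 bp
  [57,65): 8 bp
  [65,71): 6 bp
  [71,76): 5 bp
  [76,82): 6 bp
  [82,91): 9 bp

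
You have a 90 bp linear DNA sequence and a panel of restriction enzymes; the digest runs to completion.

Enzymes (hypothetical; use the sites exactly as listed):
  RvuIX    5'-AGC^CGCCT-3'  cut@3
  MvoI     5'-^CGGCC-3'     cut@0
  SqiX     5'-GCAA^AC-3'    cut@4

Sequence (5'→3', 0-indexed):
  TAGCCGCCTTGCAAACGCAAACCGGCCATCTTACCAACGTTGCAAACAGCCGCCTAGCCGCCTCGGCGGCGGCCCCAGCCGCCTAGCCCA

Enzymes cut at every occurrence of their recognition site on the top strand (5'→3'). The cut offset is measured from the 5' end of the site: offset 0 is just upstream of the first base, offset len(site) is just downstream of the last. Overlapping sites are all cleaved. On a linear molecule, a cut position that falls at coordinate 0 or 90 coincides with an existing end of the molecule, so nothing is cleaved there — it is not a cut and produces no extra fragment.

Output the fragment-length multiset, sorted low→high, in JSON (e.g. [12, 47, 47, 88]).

Per-enzyme occurrences:
  RvuIX AGCCGCCT/3: at [1, 47, 55, 76] ⇒ [4, 50, 58, 79]
  MvoI CGGCC/0: at [22, 69] ⇒ [22, 69]
  SqiX GCAAAC/4: at [10, 16, 41] ⇒ [14, 20, 45]

All cut coordinates (distinct, sorted): [4, 14, 20, 22, 45, 50, 58, 69, 79]

Fragment lengths:
  [0,4): 4 bp
  [4,14): 10 bp
  [14,20): 6 bp
  [20,22): 2 bp
  [22,45): 23 bp
  [45,50): 5 bp
  [50,58): 8 bp
  [58,69): 11 bp
  [69,79): 10 bp
  [79,90): 11 bp

[2,4,5,6,8,10,10,11,11,23]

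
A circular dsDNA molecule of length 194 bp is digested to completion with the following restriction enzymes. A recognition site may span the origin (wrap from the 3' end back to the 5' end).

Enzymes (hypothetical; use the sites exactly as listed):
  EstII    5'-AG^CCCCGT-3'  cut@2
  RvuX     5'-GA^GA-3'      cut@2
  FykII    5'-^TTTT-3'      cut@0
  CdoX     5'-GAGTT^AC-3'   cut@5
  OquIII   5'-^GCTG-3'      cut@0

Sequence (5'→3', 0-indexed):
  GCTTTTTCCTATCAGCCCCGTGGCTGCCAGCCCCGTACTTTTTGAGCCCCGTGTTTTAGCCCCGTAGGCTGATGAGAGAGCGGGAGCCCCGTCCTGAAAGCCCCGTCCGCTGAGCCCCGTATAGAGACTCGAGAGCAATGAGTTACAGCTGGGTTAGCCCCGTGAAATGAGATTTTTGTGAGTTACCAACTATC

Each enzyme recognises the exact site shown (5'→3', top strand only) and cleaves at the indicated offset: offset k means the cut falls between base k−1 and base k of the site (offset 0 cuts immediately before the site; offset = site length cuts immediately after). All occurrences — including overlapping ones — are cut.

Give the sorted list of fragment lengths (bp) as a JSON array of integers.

Site scan:
  EstII (AGCCCCGT, off=2): starts [13, 28, 44, 57, 84, 98, 112, 155] → cuts [15, 30, 46, 59, 86, 100, 114, 157]
  RvuX (GAGA, off=2): starts [73, 75, 123, 130, 168] → cuts [75, 77, 125, 132, 170]
  FykII (TTTT, off=0): starts [2, 3, 38, 39, 53, 172, 173] → cuts [2, 3, 38, 39, 53, 172, 173]
  CdoX (GAGTTAC, off=5): starts [139, 179] → cuts [144, 184]
  OquIII (GCTG, off=0): starts [22, 67, 108, 147] → cuts [22, 67, 108, 147]

Pooled cuts: [2, 3, 15, 22, 30, 38, 39, 46, 53, 59, 67, 75, 77, 86, 100, 108, 114, 125, 132, 144, 147, 157, 170, 172, 173, 184]

Fragment lengths:
  2→3: 1 bp
  3→15: 12 bp
  15→22: 7 bp
  22→30: 8 bp
  30→38: 8 bp
  38→39: 1 bp
  39→46: 7 bp
  46→53: 7 bp
  53→59: 6 bp
  59→67: 8 bp
  67→75: 8 bp
  75→77: 2 bp
  77→86: 9 bp
  86→100: 14 bp
  100→108: 8 bp
  108→114: 6 bp
  114→125: 11 bp
  125→132: 7 bp
  132→144: 12 bp
  144→147: 3 bp
  147→157: 10 bp
  157→170: 13 bp
  170→172: 2 bp
  172→173: 1 bp
  173→184: 11 bp
  184→2 (wrap): 194-184+2 = 12 bp

[1,1,1,2,2,3,6,6,7,7,7,7,8,8,8,8,8,9,10,11,11,12,12,12,13,14]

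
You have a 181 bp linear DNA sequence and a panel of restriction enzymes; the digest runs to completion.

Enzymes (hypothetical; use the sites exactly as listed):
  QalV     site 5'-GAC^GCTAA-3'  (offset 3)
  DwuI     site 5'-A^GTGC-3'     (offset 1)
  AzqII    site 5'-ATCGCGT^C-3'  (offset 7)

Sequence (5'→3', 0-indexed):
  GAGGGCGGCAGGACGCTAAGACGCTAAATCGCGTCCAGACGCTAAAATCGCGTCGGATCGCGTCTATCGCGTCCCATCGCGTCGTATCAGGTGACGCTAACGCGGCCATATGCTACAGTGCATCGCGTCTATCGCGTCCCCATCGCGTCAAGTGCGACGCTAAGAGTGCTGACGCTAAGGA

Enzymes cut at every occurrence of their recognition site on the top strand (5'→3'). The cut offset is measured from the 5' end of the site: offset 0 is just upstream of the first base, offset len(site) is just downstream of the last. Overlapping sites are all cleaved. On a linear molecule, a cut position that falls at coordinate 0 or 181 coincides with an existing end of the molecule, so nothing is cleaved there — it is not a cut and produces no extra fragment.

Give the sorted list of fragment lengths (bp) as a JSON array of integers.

Per-enzyme occurrences:
  QalV GACGCTAA/3: at [11, 19, 37, 92, 155, 170] ⇒ [14, 22, 40, 95, 158, 173]
  DwuI AGTGC/1: at [116, 150, 164] ⇒ [117, 151, 165]
  AzqII ATCGCGTC/7: at [27, 46, 56, 65, 75, 121, 130, 141] ⇒ [34, 53, 63, 72, 82, 128, 137, 148]

All cut coordinates (distinct, sorted): [14, 22, 34, 40, 53, 63, 72, 82, 95, 117, 128, 137, 148, 151, 158, 165, 173]

Fragment lengths:
  [0,14): 14 bp
  [14,22): 8 bp
  [22,34): 12 bp
  [34,40): 6 bp
  [40,53): 13 bp
  [53,63): 10 bp
  [63,72): 9 bp
  [72,82): 10 bp
  [82,95): 13 bp
  [95,117): 22 bp
  [117,128): 11 bp
  [128,137): 9 bp
  [137,148): 11 bp
  [148,151): 3 bp
  [151,158): 7 bp
  [158,165): 7 bp
  [165,173): 8 bp
  [173,181): 8 bp

[3,6,7,7,8,8,8,9,9,10,10,11,11,12,13,13,14,22]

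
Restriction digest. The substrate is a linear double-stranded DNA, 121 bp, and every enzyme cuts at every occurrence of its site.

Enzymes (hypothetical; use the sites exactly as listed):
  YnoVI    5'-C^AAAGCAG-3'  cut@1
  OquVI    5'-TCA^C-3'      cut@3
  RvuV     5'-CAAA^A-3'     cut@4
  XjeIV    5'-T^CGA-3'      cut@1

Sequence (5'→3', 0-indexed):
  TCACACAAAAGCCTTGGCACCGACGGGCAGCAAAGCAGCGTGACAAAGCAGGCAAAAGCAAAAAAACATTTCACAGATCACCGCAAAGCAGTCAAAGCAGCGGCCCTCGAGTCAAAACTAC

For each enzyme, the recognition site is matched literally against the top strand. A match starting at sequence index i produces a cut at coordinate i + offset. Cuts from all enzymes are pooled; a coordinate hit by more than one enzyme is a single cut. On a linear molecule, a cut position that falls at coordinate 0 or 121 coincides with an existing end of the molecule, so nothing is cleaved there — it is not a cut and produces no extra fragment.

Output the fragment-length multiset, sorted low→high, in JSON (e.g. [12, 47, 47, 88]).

Site scan:
  YnoVI CAAAGCAG/1: at [30, 43, 83, 92] ⇒ [31, 44, 84, 93]
  OquVI TCAC/3: at [0, 70, 77] ⇒ [3, 73, 80]
  RvuV CAAAA/4: at [5, 52, 58, 112] ⇒ [9, 56, 62, 116]
  XjeIV TCGA/1: at [106] ⇒ [107]

Pooled cuts: [3, 9, 31, 44, 56, 62, 73, 80, 84, 93, 107, 116]

Fragments:
  [0,3): 3 bp
  [3,9): 6 bp
  [9,31): 22 bp
  [31,44): 13 bp
  [44,56): 12 bp
  [56,62): 6 bp
  [62,73): 11 bp
  [73,80): 7 bp
  [80,84): 4 bp
  [84,93): 9 bp
  [93,107): 14 bp
  [107,116): 9 bp
  [116,121): 5 bp

[3,4,5,6,6,7,9,9,11,12,13,14,22]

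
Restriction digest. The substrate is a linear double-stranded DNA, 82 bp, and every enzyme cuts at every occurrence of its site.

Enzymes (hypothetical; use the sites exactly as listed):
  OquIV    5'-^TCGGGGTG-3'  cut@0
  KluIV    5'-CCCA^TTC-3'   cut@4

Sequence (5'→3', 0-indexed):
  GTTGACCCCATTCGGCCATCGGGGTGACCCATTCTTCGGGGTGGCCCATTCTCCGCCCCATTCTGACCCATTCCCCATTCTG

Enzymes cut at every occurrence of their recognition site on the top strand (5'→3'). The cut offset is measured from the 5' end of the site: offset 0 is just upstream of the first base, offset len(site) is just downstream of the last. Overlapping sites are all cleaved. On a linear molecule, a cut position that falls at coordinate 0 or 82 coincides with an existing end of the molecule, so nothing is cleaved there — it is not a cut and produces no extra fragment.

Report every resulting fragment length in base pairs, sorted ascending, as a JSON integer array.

Site scan:
  OquIV (TCGGGGTG, off=0): starts [18, 35] → cuts [18, 35]
  KluIV (CCCATTC, off=4): starts [6, 27, 44, 56, 66, 73] → cuts [10, 31, 48, 60, 70, 77]

All cut coordinates (distinct, sorted): [10, 18, 31, 35, 48, 60, 70, 77]

Fragments:
  [0,10): 10 bp
  [10,18): 8 bp
  [18,31): 13 bp
  [31,35): 4 bp
  [35,48): 13 bp
  [48,60): 12 bp
  [60,70): 10 bp
  [70,77): 7 bp
  [77,82): 5 bp

[4,5,7,8,10,10,12,13,13]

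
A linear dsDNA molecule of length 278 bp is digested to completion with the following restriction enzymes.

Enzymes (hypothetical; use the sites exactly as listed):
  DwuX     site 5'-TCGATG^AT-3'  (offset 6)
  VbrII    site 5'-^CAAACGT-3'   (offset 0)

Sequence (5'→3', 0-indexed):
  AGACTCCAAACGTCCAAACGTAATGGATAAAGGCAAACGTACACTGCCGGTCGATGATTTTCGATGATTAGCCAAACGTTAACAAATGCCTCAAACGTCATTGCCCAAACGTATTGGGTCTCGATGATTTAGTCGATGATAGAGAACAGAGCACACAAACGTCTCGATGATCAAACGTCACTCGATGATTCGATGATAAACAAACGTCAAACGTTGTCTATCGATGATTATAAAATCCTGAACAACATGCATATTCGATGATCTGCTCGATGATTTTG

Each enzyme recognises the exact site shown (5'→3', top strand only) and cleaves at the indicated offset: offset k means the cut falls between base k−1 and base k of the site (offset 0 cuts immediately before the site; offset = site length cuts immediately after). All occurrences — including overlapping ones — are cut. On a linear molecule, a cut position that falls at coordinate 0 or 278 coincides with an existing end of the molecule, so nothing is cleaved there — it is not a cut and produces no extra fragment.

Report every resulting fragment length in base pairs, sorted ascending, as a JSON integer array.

Scan for sites:
  DwuX TCGATGAT/6: at [50, 60, 120, 132, 163, 181, 189, 220, 254, 266] ⇒ [56, 66, 126, 138, 169, 187, 195, 226, 260, 272]
  VbrII CAAACGT/0: at [6, 14, 33, 72, 91, 105, 155, 171, 200, 207] ⇒ [6, 14, 33, 72, 91, 105, 155, 171, 200, 207]

All cut coordinates (distinct, sorted): [6, 14, 33, 56, 66, 72, 91, 105, 126, 138, 155, 169, 171, 187, 195, 200, 207, 226, 260, 272]

Fragments:
  [0,6): 6 bp
  [6,14): 8 bp
  [14,33): 19 bp
  [33,56): 23 bp
  [56,66): 10 bp
  [66,72): 6 bp
  [72,91): 19 bp
  [91,105): 14 bp
  [105,126): 21 bp
  [126,138): 12 bp
  [138,155): 17 bp
  [155,169): 14 bp
  [169,171): 2 bp
  [171,187): 16 bp
  [187,195): 8 bp
  [195,200): 5 bp
  [200,207): 7 bp
  [207,226): 19 bp
  [226,260): 34 bp
  [260,272): 12 bp
  [272,278): 6 bp

[2,5,6,6,6,7,8,8,10,12,12,14,14,16,17,19,19,19,21,23,34]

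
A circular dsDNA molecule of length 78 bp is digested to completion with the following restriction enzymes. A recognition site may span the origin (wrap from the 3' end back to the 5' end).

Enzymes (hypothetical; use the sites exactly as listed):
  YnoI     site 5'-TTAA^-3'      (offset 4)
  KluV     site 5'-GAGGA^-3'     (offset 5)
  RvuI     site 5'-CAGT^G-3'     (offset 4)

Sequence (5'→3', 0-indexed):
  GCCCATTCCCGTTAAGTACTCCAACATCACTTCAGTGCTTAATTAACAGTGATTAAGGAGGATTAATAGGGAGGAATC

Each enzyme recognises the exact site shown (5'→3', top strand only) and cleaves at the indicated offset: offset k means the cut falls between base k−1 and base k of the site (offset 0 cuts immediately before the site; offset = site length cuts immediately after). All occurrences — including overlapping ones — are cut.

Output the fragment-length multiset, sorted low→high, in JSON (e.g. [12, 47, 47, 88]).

[4,4,4,6,6,6,9,18,21]

Site scan:
  YnoI (TTAA, off=4): starts [11, 38, 42, 52, 62] → cuts [15, 42, 46, 56, 66]
  KluV (GAGGA, off=5): starts [57, 70] → cuts [62, 75]
  RvuI (CAGTG, off=4): starts [32, 46] → cuts [36, 50]

Pooled cuts: [15, 36, 42, 46, 50, 56, 62, 66, 75]

Fragments:
  15→36: 21 bp
  36→42: 6 bp
  42→46: 4 bp
  46→50: 4 bp
  50→56: 6 bp
  56→62: 6 bp
  62→66: 4 bp
  66→75: 9 bp
  75→15 (wrap): 78-75+15 = 18 bp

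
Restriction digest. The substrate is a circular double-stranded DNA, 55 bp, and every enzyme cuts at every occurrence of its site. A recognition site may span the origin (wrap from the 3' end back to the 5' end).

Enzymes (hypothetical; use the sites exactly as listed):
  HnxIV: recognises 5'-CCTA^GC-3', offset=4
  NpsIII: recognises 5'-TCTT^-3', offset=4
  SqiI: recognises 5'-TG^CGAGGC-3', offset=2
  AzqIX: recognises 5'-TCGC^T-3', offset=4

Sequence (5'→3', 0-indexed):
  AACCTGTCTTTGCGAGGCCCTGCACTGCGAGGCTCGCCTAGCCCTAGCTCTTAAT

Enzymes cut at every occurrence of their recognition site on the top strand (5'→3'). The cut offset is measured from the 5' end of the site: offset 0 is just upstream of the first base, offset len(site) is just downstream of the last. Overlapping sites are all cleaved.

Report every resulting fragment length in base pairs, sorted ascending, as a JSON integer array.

Scan for sites:
  HnxIV (CCTAGC, off=4): starts [36, 42] → cuts [40, 46]
  NpsIII (TCTT, off=4): starts [6, 48] → cuts [10, 52]
  SqiI (TGCGAGGC, off=2): starts [10, 25] → cuts [12, 27]
  AzqIX (TCGCT, off=4): no sites

Pooled cuts: [10, 12, 27, 40, 46, 52]

Fragment lengths:
  10→12: 2 bp
  12→27: 15 bp
  27→40: 13 bp
  40→46: 6 bp
  46→52: 6 bp
  52→10 (wrap): 55-52+10 = 13 bp

[2,6,6,13,13,15]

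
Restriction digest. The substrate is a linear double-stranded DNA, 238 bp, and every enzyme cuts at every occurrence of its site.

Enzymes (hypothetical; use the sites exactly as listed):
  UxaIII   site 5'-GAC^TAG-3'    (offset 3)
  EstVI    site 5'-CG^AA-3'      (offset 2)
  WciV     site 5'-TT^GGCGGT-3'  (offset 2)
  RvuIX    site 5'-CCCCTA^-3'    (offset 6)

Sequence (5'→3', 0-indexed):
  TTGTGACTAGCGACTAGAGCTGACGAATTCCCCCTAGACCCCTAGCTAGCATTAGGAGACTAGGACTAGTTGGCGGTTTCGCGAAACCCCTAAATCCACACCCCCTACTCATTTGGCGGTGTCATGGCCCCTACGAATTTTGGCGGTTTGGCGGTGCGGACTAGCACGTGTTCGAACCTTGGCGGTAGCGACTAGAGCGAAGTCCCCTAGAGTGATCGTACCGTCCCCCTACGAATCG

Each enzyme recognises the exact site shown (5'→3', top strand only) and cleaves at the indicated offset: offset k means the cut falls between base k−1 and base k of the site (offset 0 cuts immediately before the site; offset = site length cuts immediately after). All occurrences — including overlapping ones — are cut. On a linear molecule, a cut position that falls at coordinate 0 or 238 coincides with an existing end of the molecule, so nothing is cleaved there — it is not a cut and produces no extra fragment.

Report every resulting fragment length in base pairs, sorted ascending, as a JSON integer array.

Site scan:
  UxaIII GACTAG/3: at [4, 11, 57, 63, 158, 189] ⇒ [7, 14, 60, 66, 161, 192]
  EstVI CGAA/2: at [23, 81, 133, 172, 197, 231] ⇒ [25, 83, 135, 174, 199, 233]
  WciV TTGGCGGT/2: at [69, 112, 139, 147, 178] ⇒ [71, 114, 141, 149, 180]
  RvuIX CCCCTA/6: at [30, 38, 86, 101, 127, 203, 225] ⇒ [36, 44, 92, 107, 133, 209, 231]

Pooled cuts: [7, 14, 25, 36, 44, 60, 66, 71, 83, 92, 107, 114, 133, 135, 141, 149, 161, 174, 180, 192, 199, 209, 231, 233]

Fragments:
  [0,7): 7 bp
  [7,14): 7 bp
  [14,25): 11 bp
  [25,36): 11 bp
  [36,44): 8 bp
  [44,60): 16 bp
  [60,66): 6 bp
  [66,71): 5 bp
  [71,83): 12 bp
  [83,92): 9 bp
  [92,107): 15 bp
  [107,114): 7 bp
  [114,133): 19 bp
  [133,135): 2 bp
  [135,141): 6 bp
  [141,149): 8 bp
  [149,161): 12 bp
  [161,174): 13 bp
  [174,180): 6 bp
  [180,192): 12 bp
  [192,199): 7 bp
  [199,209): 10 bp
  [209,231): 22 bp
  [231,233): 2 bp
  [233,238): 5 bp

[2,2,5,5,6,6,6,7,7,7,7,8,8,9,10,11,11,12,12,12,13,15,16,19,22]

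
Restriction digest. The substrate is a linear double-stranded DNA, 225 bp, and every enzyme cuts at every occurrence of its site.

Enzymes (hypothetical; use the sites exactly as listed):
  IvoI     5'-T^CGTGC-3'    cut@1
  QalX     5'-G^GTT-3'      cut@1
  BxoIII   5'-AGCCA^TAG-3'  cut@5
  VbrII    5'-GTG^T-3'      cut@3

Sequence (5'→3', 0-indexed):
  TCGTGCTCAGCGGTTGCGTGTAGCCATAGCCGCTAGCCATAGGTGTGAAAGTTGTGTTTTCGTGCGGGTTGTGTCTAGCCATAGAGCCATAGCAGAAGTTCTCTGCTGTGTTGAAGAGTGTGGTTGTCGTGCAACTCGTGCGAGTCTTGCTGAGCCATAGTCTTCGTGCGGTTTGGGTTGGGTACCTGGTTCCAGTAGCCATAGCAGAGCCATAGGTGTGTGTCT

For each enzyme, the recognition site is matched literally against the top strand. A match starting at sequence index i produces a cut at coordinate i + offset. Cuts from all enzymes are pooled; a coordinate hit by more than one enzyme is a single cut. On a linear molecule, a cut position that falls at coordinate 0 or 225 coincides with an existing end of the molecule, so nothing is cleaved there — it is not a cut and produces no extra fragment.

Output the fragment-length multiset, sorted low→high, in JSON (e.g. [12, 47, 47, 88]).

Scan for sites:
  IvoI (TCGTGC, off=1): starts [0, 59, 126, 135, 163] → cuts [1, 60, 127, 136, 164]
  QalX (GGTT, off=1): starts [11, 66, 121, 169, 175, 187] → cuts [12, 67, 122, 170, 176, 188]
  BxoIII (AGCCATAG, off=5): starts [21, 34, 76, 84, 152, 196, 207] → cuts [26, 39, 81, 89, 157, 201, 212]
  VbrII (GTGT, off=3): starts [17, 42, 53, 70, 107, 117, 215, 217, 219] → cuts [20, 45, 56, 73, 110, 120, 218, 220, 222]

All cut coordinates (distinct, sorted): [1, 12, 20, 26, 39, 45, 56, 60, 67, 73, 81, 89, 110, 120, 122, 127, 136, 157, 164, 170, 176, 188, 201, 212, 218, 220, 222]

Fragments:
  [0,1): 1 bp
  [1,12): 11 bp
  [12,20): 8 bp
  [20,26): 6 bp
  [26,39): 13 bp
  [39,45): 6 bp
  [45,56): 11 bp
  [56,60): 4 bp
  [60,67): 7 bp
  [67,73): 6 bp
  [73,81): 8 bp
  [81,89): 8 bp
  [89,110): 21 bp
  [110,120): 10 bp
  [120,122): 2 bp
  [122,127): 5 bp
  [127,136): 9 bp
  [136,157): 21 bp
  [157,164): 7 bp
  [164,170): 6 bp
  [170,176): 6 bp
  [176,188): 12 bp
  [188,201): 13 bp
  [201,212): 11 bp
  [212,218): 6 bp
  [218,220): 2 bp
  [220,222): 2 bp
  [222,225): 3 bp

[1,2,2,2,3,4,5,6,6,6,6,6,6,7,7,8,8,8,9,10,11,11,11,12,13,13,21,21]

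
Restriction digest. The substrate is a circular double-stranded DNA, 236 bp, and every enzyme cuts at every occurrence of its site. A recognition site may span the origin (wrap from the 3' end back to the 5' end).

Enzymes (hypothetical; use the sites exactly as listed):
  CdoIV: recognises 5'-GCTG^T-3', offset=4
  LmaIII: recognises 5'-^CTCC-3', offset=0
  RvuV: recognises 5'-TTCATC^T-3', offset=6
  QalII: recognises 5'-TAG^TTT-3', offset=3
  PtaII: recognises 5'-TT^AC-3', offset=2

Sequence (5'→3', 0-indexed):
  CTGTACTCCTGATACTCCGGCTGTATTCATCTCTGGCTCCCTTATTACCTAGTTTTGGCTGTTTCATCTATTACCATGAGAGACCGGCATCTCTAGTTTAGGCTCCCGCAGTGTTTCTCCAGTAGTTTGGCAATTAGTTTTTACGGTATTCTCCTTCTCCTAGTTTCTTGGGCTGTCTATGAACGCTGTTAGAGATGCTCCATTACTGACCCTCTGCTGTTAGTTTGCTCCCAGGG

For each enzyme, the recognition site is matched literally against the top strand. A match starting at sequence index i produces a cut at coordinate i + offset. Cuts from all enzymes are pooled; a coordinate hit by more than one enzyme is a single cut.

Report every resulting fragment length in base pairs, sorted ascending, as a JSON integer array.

[2,4,4,4,5,5,6,6,6,7,7,7,8,8,9,9,9,9,9,10,12,12,12,13,14,15,24]

Scan for sites:
  CdoIV GCTGT/4: at [19, 57, 171, 184, 215, 235] ⇒ [3, 23, 61, 175, 188, 219]
  LmaIII CTCC/0: at [5, 14, 36, 102, 116, 150, 156, 197, 227] ⇒ [5, 14, 36, 102, 116, 150, 156, 197, 227]
  RvuV TTCATCT/6: at [25, 62] ⇒ [31, 68]
  QalII TAGTTT/3: at [49, 93, 122, 134, 160, 220] ⇒ [52, 96, 125, 137, 163, 223]
  PtaII TTAC/2: at [44, 70, 140, 202] ⇒ [46, 72, 142, 204]

All cut coordinates (distinct, sorted): [3, 5, 14, 23, 31, 36, 46, 52, 61, 68, 72, 96, 102, 116, 125, 137, 142, 150, 156, 163, 175, 188, 197, 204, 219, 223, 227]

Fragments:
  3→5: 2 bp
  5→14: 9 bp
  14→23: 9 bp
  23→31: 8 bp
  31→36: 5 bp
  36→46: 10 bp
  46→52: 6 bp
  52→61: 9 bp
  61→68: 7 bp
  68→72: 4 bp
  72→96: 24 bp
  96→102: 6 bp
  102→116: 14 bp
  116→125: 9 bp
  125→137: 12 bp
  137→142: 5 bp
  142→150: 8 bp
  150→156: 6 bp
  156→163: 7 bp
  163→175: 12 bp
  175→188: 13 bp
  188→197: 9 bp
  197→204: 7 bp
  204→219: 15 bp
  219→223: 4 bp
  223→227: 4 bp
  227→3 (wrap): 236-227+3 = 12 bp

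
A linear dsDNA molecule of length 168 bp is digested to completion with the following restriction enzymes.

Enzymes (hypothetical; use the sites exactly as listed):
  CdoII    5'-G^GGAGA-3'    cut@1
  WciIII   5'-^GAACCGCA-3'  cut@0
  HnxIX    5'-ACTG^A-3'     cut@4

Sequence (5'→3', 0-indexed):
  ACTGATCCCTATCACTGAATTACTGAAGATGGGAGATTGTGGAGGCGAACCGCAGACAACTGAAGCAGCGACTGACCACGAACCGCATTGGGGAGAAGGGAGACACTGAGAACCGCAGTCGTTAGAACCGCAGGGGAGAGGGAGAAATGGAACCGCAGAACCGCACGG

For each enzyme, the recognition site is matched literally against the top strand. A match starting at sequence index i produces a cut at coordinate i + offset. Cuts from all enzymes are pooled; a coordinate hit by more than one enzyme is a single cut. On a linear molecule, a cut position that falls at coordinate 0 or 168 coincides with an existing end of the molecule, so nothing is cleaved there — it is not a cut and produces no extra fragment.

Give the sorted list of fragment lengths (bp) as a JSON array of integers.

[1,4,5,6,6,7,8,8,9,10,10,11,12,12,13,15,15,16]

Site scan:
  CdoII GGGAGA/1: at [30, 90, 97, 133, 139] ⇒ [31, 91, 98, 134, 140]
  WciIII GAACCGCA/0: at [46, 79, 109, 124, 149, 157] ⇒ [46, 79, 109, 124, 149, 157]
  HnxIX ACTGA/4: at [0, 13, 21, 58, 70, 104] ⇒ [4, 17, 25, 62, 74, 108]

All cut coordinates (distinct, sorted): [4, 17, 25, 31, 46, 62, 74, 79, 91, 98, 108, 109, 124, 134, 140, 149, 157]

Fragment lengths:
  [0,4): 4 bp
  [4,17): 13 bp
  [17,25): 8 bp
  [25,31): 6 bp
  [31,46): 15 bp
  [46,62): 16 bp
  [62,74): 12 bp
  [74,79): 5 bp
  [79,91): 12 bp
  [91,98): 7 bp
  [98,108): 10 bp
  [108,109): 1 bp
  [109,124): 15 bp
  [124,134): 10 bp
  [134,140): 6 bp
  [140,149): 9 bp
  [149,157): 8 bp
  [157,168): 11 bp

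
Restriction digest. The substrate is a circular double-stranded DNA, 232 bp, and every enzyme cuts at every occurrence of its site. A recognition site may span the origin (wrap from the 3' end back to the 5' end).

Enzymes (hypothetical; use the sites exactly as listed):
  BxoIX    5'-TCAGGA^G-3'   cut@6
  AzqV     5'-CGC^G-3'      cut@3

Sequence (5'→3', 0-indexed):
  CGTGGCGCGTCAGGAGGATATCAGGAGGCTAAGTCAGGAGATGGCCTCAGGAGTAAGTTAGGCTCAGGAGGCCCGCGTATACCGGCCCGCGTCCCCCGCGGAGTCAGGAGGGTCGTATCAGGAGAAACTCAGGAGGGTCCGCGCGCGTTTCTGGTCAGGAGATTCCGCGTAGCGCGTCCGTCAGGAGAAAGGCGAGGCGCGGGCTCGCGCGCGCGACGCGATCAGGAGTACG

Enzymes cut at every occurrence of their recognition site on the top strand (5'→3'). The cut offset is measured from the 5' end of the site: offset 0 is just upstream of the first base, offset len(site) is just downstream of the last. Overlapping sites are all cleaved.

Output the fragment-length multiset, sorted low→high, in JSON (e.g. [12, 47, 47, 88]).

Scan for sites:
  BxoIX (TCAGGAG, off=6): starts [9, 20, 33, 46, 63, 103, 117, 128, 154, 180, 221] → cuts [15, 26, 39, 52, 69, 109, 123, 134, 160, 186, 227]
  AzqV (CGCG, off=3): starts [5, 73, 87, 96, 139, 141, 143, 165, 172, 197, 205, 207, 209, 211, 216, 230] → cuts [1, 8, 76, 90, 99, 142, 144, 146, 168, 175, 200, 208, 210, 212, 214, 219]

All cut coordinates (distinct, sorted): [1, 8, 15, 26, 39, 52, 69, 76, 90, 99, 109, 123, 134, 142, 144, 146, 160, 168, 175, 186, 200, 208, 210, 212, 214, 219, 227]

Fragments:
  1→8: 7 bp
  8→15: 7 bp
  15→26: 11 bp
  26→39: 13 bp
  39→52: 13 bp
  52→69: 17 bp
  69→76: 7 bp
  76→90: 14 bp
  90→99: 9 bp
  99→109: 10 bp
  109→123: 14 bp
  123→134: 11 bp
  134→142: 8 bp
  142→144: 2 bp
  144→146: 2 bp
  146→160: 14 bp
  160→168: 8 bp
  168→175: 7 bp
  175→186: 11 bp
  186→200: 14 bp
  200→208: 8 bp
  208→210: 2 bp
  210→212: 2 bp
  212→214: 2 bp
  214→219: 5 bp
  219→227: 8 bp
  227→1 (wrap): 232-227+1 = 6 bp

[2,2,2,2,2,5,6,7,7,7,7,8,8,8,8,9,10,11,11,11,13,13,14,14,14,14,17]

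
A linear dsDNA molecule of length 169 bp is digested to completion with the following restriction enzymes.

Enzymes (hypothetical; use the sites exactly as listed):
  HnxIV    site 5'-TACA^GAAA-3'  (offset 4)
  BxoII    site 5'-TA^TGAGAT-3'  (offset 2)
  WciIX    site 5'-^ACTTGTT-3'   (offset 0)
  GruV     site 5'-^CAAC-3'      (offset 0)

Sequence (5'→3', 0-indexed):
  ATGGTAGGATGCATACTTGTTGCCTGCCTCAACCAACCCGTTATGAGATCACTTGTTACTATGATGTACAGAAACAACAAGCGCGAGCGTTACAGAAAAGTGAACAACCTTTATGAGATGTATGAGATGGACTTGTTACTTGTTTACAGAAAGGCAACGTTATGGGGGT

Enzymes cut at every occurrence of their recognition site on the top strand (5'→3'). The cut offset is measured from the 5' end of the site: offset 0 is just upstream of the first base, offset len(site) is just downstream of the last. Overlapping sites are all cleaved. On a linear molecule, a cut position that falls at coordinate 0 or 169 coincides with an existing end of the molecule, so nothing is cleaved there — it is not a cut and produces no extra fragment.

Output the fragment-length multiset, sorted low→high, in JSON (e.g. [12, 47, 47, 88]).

Site scan:
  HnxIV (TACAGAAA, off=4): starts [66, 90, 144] → cuts [70, 94, 148]
  BxoII (TATGAGAT, off=2): starts [41, 111, 120] → cuts [43, 113, 122]
  WciIX (ACTTGTT, off=0): starts [14, 50, 130, 137] → cuts [14, 50, 130, 137]
  GruV (CAAC, off=0): starts [29, 33, 74, 104, 154] → cuts [29, 33, 74, 104, 154]

Pooled cuts: [14, 29, 33, 43, 50, 70, 74, 94, 104, 113, 122, 130, 137, 148, 154]

Fragment lengths:
  [0,14): 14 bp
  [14,29): 15 bp
  [29,33): 4 bp
  [33,43): 10 bp
  [43,50): 7 bp
  [50,70): 20 bp
  [70,74): 4 bp
  [74,94): 20 bp
  [94,104): 10 bp
  [104,113): 9 bp
  [113,122): 9 bp
  [122,130): 8 bp
  [130,137): 7 bp
  [137,148): 11 bp
  [148,154): 6 bp
  [154,169): 15 bp

[4,4,6,7,7,8,9,9,10,10,11,14,15,15,20,20]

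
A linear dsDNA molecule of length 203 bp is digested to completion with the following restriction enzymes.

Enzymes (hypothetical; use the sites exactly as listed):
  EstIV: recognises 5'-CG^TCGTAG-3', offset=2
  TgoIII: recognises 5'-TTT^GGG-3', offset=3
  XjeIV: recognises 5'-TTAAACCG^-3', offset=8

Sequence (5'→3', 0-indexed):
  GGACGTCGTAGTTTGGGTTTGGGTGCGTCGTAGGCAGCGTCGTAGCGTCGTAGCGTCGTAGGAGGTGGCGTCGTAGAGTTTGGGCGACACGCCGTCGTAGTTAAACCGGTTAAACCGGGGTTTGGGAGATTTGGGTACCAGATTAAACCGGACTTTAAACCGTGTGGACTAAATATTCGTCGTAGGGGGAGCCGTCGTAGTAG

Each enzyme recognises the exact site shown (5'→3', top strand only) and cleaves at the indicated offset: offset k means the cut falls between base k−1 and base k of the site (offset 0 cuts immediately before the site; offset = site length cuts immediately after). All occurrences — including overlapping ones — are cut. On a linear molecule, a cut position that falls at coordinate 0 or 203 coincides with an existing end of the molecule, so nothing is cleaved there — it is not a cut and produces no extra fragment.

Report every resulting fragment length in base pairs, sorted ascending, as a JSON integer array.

[5,6,6,7,8,8,9,9,9,9,11,12,12,13,14,15,15,17,18]

Scan for sites:
  EstIV CGTCGTAG/2: at [3, 25, 37, 45, 53, 68, 92, 177, 192] ⇒ [5, 27, 39, 47, 55, 70, 94, 179, 194]
  TgoIII TTTGGG/3: at [11, 17, 78, 120, 129] ⇒ [14, 20, 81, 123, 132]
  XjeIV TTAAACCG/8: at [100, 109, 142, 154] ⇒ [108, 117, 150, 162]

All cut coordinates (distinct, sorted): [5, 14, 20, 27, 39, 47, 55, 70, 81, 94, 108, 117, 123, 132, 150, 162, 179, 194]

Fragments:
  [0,5): 5 bp
  [5,14): 9 bp
  [14,20): 6 bp
  [20,27): 7 bp
  [27,39): 12 bp
  [39,47): 8 bp
  [47,55): 8 bp
  [55,70): 15 bp
  [70,81): 11 bp
  [81,94): 13 bp
  [94,108): 14 bp
  [108,117): 9 bp
  [117,123): 6 bp
  [123,132): 9 bp
  [132,150): 18 bp
  [150,162): 12 bp
  [162,179): 17 bp
  [179,194): 15 bp
  [194,203): 9 bp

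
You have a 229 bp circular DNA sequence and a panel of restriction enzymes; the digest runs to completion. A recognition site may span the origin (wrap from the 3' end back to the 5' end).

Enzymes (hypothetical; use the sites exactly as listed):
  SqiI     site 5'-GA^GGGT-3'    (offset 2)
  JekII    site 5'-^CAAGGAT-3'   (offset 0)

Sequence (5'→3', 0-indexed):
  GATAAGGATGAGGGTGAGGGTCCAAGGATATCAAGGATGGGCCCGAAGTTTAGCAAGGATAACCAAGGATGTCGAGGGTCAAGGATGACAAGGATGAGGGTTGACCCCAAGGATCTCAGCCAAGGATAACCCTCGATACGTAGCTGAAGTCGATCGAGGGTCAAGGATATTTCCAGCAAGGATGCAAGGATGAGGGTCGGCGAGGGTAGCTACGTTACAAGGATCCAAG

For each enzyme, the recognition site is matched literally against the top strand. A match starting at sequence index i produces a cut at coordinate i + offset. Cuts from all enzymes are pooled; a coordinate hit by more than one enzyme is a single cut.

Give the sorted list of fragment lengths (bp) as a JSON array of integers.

Per-enzyme occurrences:
  SqiI GAGGGT/2: at [9, 15, 73, 95, 155, 191, 201] ⇒ [11, 17, 75, 97, 157, 193, 203]
  JekII CAAGGAT/0: at [22, 31, 53, 63, 79, 88, 107, 120, 161, 176, 184, 217, 225] ⇒ [22, 31, 53, 63, 79, 88, 107, 120, 161, 176, 184, 217, 225]

All cut coordinates (distinct, sorted): [11, 17, 22, 31, 53, 63, 75, 79, 88, 97, 107, 120, 157, 161, 176, 184, 193, 203, 217, 225]

Fragment lengths:
  11→17: 6 bp
  17→22: 5 bp
  22→31: 9 bp
  31→53: 22 bp
  53→63: 10 bp
  63→75: 12 bp
  75→79: 4 bp
  79→88: 9 bp
  88→97: 9 bp
  97→107: 10 bp
  107→120: 13 bp
  120→157: 37 bp
  157→161: 4 bp
  161→176: 15 bp
  176→184: 8 bp
  184→193: 9 bp
  193→203: 10 bp
  203→217: 14 bp
  217→225: 8 bp
  225→11 (wrap): 229-225+11 = 15 bp

[4,4,5,6,8,8,9,9,9,9,10,10,10,12,13,14,15,15,22,37]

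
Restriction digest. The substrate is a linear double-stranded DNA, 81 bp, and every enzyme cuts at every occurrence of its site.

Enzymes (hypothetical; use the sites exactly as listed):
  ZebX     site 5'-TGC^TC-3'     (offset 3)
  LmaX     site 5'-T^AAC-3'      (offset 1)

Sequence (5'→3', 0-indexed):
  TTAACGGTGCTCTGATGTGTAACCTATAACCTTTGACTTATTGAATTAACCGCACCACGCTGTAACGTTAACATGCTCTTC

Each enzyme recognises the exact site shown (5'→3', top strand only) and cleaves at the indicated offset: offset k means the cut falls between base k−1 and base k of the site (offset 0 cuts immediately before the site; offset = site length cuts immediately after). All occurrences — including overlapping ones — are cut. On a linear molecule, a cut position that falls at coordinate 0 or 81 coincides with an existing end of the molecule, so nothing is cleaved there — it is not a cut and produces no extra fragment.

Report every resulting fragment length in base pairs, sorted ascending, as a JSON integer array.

[2,5,6,7,7,8,10,16,20]

Site scan:
  ZebX TGCTC/3: at [7, 73] ⇒ [10, 76]
  LmaX TAAC/1: at [1, 19, 26, 46, 62, 68] ⇒ [2, 20, 27, 47, 63, 69]

All cut coordinates (distinct, sorted): [2, 10, 20, 27, 47, 63, 69, 76]

Fragments:
  [0,2): 2 bp
  [2,10): 8 bp
  [10,20): 10 bp
  [20,27): 7 bp
  [27,47): 20 bp
  [47,63): 16 bp
  [63,69): 6 bp
  [69,76): 7 bp
  [76,81): 5 bp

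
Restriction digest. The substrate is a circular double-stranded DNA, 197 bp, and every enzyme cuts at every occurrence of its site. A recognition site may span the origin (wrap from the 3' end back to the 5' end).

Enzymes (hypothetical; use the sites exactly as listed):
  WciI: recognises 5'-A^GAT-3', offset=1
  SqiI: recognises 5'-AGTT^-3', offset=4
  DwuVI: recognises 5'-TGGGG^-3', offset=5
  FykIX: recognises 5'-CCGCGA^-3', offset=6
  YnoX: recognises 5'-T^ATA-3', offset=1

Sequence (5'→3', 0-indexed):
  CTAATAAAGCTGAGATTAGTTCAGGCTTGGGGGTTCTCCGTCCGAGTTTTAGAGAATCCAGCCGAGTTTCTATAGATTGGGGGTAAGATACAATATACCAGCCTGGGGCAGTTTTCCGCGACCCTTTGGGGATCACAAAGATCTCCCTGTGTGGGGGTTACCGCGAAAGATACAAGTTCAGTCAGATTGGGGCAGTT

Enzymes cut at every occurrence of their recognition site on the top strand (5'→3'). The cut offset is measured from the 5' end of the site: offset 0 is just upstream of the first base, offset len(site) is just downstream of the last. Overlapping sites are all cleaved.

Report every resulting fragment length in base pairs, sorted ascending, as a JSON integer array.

Per-enzyme occurrences:
  WciI (AGAT, off=1): starts [12, 73, 85, 138, 167, 183] → cuts [13, 74, 86, 139, 168, 184]
  SqiI (AGTT, off=4): starts [17, 44, 64, 109, 174, 193] → cuts [0, 21, 48, 68, 113, 178]
  DwuVI (TGGGG, off=5): starts [27, 77, 103, 126, 151, 187] → cuts [32, 82, 108, 131, 156, 192]
  FykIX (CCGCGA, off=6): starts [115, 160] → cuts [121, 166]
  YnoX (TATA, off=1): starts [70, 93] → cuts [71, 94]

Pooled cuts: [0, 13, 21, 32, 48, 68, 71, 74, 82, 86, 94, 108, 113, 121, 131, 139, 156, 166, 168, 178, 184, 192]

Fragment lengths:
  0→13: 13 bp
  13→21: 8 bp
  21→32: 11 bp
  32→48: 16 bp
  48→68: 20 bp
  68→71: 3 bp
  71→74: 3 bp
  74→82: 8 bp
  82→86: 4 bp
  86→94: 8 bp
  94→108: 14 bp
  108→113: 5 bp
  113→121: 8 bp
  121→131: 10 bp
  131→139: 8 bp
  139→156: 17 bp
  156→166: 10 bp
  166→168: 2 bp
  168→178: 10 bp
  178→184: 6 bp
  184→192: 8 bp
  192→0 (wrap): 197-192+0 = 5 bp

[2,3,3,4,5,5,6,8,8,8,8,8,8,10,10,10,11,13,14,16,17,20]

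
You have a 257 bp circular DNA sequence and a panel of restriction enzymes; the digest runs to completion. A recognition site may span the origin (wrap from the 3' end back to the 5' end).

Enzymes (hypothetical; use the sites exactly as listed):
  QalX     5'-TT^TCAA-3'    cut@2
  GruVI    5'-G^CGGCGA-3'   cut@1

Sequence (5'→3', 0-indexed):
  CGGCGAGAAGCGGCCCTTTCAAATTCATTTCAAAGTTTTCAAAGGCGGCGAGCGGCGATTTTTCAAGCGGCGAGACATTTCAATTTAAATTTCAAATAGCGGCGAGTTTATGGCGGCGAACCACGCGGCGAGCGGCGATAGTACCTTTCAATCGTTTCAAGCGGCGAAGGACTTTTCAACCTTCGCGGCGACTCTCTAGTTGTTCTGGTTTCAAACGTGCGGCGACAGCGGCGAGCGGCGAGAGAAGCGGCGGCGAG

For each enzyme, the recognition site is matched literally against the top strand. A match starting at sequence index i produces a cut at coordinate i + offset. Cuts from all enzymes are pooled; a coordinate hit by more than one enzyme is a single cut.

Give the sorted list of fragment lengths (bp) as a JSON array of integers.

[5,5,7,7,7,7,7,8,9,9,9,9,10,10,11,12,12,12,14,14,15,15,18,25]

Per-enzyme occurrences:
  QalX TTTCAA/2: at [16, 27, 36, 60, 77, 89, 145, 154, 173, 208] ⇒ [18, 29, 38, 62, 79, 91, 147, 156, 175, 210]
  GruVI GCGGCGA/1: at [44, 51, 66, 98, 112, 124, 131, 160, 184, 218, 227, 234, 249, 256] ⇒ [0, 45, 52, 67, 99, 113, 125, 132, 161, 185, 219, 228, 235, 250]

All cut coordinates (distinct, sorted): [0, 18, 29, 38, 45, 52, 62, 67, 79, 91, 99, 113, 125, 132, 147, 156, 161, 175, 185, 210, 219, 228, 235, 250]

Fragment lengths:
  0→18: 18 bp
  18→29: 11 bp
  29→38: 9 bp
  38→45: 7 bp
  45→52: 7 bp
  52→62: 10 bp
  62→67: 5 bp
  67→79: 12 bp
  79→91: 12 bp
  91→99: 8 bp
  99→113: 14 bp
  113→125: 12 bp
  125→132: 7 bp
  132→147: 15 bp
  147→156: 9 bp
  156→161: 5 bp
  161→175: 14 bp
  175→185: 10 bp
  185→210: 25 bp
  210→219: 9 bp
  219→228: 9 bp
  228→235: 7 bp
  235→250: 15 bp
  250→0 (wrap): 257-250+0 = 7 bp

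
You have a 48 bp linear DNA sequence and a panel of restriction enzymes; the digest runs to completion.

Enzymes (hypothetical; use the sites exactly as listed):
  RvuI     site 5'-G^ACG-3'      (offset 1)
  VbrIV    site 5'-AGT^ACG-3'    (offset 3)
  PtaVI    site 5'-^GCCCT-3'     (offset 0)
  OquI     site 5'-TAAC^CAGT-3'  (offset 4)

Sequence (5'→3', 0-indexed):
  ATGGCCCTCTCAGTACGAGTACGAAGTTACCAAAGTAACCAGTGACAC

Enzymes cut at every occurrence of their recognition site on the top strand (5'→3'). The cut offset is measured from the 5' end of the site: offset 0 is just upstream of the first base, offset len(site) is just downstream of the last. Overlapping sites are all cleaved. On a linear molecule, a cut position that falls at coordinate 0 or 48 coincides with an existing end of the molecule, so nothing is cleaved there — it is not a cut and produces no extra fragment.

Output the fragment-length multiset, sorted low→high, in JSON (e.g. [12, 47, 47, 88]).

[3,6,9,11,19]

Per-enzyme occurrences:
  RvuI (GACG, off=1): no sites
  VbrIV (AGTACG, off=3): starts [11, 17] → cuts [14, 20]
  PtaVI (GCCCT, off=0): starts [3] → cuts [3]
  OquI (TAACCAGT, off=4): starts [35] → cuts [39]

All cut coordinates (distinct, sorted): [3, 14, 20, 39]

Fragments:
  [0,3): 3 bp
  [3,14): 11 bp
  [14,20): 6 bp
  [20,39): 19 bp
  [39,48): 9 bp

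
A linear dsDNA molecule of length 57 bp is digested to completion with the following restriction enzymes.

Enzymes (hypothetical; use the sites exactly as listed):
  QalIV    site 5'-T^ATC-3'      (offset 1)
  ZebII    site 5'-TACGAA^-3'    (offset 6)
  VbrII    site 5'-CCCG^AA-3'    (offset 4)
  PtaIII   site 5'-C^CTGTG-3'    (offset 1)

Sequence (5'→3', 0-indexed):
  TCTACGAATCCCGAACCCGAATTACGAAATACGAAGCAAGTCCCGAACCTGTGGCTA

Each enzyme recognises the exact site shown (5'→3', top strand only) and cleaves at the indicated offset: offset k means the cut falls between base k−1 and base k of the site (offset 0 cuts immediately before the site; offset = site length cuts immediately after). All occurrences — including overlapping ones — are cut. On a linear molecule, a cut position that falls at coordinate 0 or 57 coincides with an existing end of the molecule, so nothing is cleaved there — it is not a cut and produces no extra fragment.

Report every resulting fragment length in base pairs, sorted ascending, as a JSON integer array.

Site scan:
  QalIV (TATC, off=1): no sites
  ZebII TACGAA/6: at [2, 22, 29] ⇒ [8, 28, 35]
  VbrII CCCGAA/4: at [9, 15, 41] ⇒ [13, 19, 45]
  PtaIII CCTGTG/1: at [47] ⇒ [48]

All cut coordinates (distinct, sorted): [8, 13, 19, 28, 35, 45, 48]

Fragments:
  [0,8): 8 bp
  [8,13): 5 bp
  [13,19): 6 bp
  [19,28): 9 bp
  [28,35): 7 bp
  [35,45): 10 bp
  [45,48): 3 bp
  [48,57): 9 bp

[3,5,6,7,8,9,9,10]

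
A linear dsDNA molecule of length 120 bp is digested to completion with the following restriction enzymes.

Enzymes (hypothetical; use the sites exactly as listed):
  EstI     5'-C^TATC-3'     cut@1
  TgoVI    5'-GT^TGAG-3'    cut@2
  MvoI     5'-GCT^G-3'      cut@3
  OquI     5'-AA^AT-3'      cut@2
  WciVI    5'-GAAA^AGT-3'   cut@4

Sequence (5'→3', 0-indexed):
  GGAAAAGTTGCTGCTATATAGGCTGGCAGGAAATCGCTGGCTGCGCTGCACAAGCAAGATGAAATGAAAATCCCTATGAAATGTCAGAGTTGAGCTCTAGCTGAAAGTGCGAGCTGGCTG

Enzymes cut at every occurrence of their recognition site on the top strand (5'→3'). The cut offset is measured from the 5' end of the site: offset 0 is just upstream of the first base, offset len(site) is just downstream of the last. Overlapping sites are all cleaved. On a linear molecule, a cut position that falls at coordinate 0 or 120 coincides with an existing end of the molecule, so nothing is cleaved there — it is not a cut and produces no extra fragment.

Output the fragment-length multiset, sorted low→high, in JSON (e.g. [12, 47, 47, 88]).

Scan for sites:
  EstI (CTATC, off=1): no sites
  TgoVI (GTTGAG, off=2): starts [88] → cuts [90]
  MvoI (GCTG, off=3): starts [9, 21, 35, 39, 44, 99, 112, 116] → cuts [12, 24, 38, 42, 47, 102, 115, 119]
  OquI (AAAT, off=2): starts [30, 61, 67, 78] → cuts [32, 63, 69, 80]
  WciVI (GAAAAGT, off=4): starts [1] → cuts [5]

All cut coordinates (distinct, sorted): [5, 12, 24, 32, 38, 42, 47, 63, 69, 80, 90, 102, 115, 119]

Fragments:
  [0,5): 5 bp
  [5,12): 7 bp
  [12,24): 12 bp
  [24,32): 8 bp
  [32,38): 6 bp
  [38,42): 4 bp
  [42,47): 5 bp
  [47,63): 16 bp
  [63,69): 6 bp
  [69,80): 11 bp
  [80,90): 10 bp
  [90,102): 12 bp
  [102,115): 13 bp
  [115,119): 4 bp
  [119,120): 1 bp

[1,4,4,5,5,6,6,7,8,10,11,12,12,13,16]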